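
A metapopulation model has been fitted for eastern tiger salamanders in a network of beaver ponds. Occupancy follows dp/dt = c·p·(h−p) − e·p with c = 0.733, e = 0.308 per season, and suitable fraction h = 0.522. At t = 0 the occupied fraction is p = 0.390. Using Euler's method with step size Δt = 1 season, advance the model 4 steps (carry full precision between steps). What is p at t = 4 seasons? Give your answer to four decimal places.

0.2089

Update rule: p ← p + [c·p·(h−p) − e·p]·Δt with Δt = 1.
step 1: Δp = -0.08239, p = 0.30761
step 2: Δp = -0.04641, p = 0.26121
step 3: Δp = -0.03052, p = 0.23069
step 4: Δp = -0.02179, p = 0.20890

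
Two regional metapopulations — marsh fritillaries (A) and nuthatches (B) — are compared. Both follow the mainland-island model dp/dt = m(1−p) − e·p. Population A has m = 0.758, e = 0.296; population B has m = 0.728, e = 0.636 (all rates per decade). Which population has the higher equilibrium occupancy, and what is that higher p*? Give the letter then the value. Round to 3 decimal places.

A, 0.719

A: p*_A = m/(m+e) = 0.758/1.0540 = 0.7192.
B: p*_B = 0.728/1.3640 = 0.5337.
A is higher at 0.7192.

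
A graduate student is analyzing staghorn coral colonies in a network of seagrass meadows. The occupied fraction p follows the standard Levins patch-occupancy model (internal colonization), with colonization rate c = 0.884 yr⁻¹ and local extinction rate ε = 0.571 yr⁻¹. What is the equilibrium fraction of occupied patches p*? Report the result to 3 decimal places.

0.354

Setting dp/dt = 0 and dividing through by p* gives c·(1−p*) = ε.
So p* = 1 − ε/c = 1 − 0.571/0.884 = 1 − 0.6459 = 0.3541.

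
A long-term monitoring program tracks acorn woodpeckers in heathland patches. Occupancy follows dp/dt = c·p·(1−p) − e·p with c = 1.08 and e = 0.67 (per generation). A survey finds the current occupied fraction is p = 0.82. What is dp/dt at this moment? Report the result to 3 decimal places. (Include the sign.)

Colonization term: c·p·(1−p) = 1.08×0.82×0.1800 = 0.15941.
Extinction term: e·p = 0.54940.
dp/dt = 0.15941 − 0.54940 = -0.38999.

-0.390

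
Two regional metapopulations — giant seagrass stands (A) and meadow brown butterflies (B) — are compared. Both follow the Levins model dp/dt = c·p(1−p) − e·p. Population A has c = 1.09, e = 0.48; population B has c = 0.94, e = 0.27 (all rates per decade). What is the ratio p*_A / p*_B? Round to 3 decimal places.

A: p*_A = 1 − 0.48/1.09 = 0.5596.
B: p*_B = 1 − 0.27/0.94 = 0.7128.
p*_A / p*_B = 0.5596/0.7128 = 0.7852.

0.785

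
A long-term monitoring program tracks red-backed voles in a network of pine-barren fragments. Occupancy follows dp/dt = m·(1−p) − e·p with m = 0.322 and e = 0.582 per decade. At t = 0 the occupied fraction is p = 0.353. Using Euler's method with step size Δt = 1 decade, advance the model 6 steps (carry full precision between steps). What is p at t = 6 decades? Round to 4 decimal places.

Update rule: p ← p + [m·(1−p) − e·p]·Δt with Δt = 1.
t = 1: p = 0.35300 + (+0.00289) = 0.35589
t = 2: p = 0.35589 + (+0.00028) = 0.35617
t = 3: p = 0.35617 + (+0.00003) = 0.35619
t = 4: p = 0.35619 + (+0.00000) = 0.35619
t = 5: p = 0.35619 + (+0.00000) = 0.35619
t = 6: p = 0.35619 + (+0.00000) = 0.35619

0.3562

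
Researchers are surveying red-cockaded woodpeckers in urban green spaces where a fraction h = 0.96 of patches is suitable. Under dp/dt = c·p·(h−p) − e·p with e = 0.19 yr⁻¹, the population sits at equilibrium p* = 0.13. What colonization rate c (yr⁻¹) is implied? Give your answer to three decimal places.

0.229

At equilibrium c(h−p*) = e, so c = e/(h−p*).
c = 0.19/(0.96 − 0.13) = 0.19/0.8300 = 0.2289.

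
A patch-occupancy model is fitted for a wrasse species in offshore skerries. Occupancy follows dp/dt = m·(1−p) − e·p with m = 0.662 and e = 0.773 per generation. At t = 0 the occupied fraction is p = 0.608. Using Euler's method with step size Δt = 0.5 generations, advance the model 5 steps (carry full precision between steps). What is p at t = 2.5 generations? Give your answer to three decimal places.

0.462

Update rule: p ← p + [m·(1−p) − e·p]·Δt with Δt = 0.5.
p: 0.60800 → 0.50276  (Δp = -0.10524)
p: 0.50276 → 0.47303  (Δp = -0.02973)
p: 0.47303 → 0.46463  (Δp = -0.00840)
p: 0.46463 → 0.46226  (Δp = -0.00237)
p: 0.46226 → 0.46159  (Δp = -0.00067)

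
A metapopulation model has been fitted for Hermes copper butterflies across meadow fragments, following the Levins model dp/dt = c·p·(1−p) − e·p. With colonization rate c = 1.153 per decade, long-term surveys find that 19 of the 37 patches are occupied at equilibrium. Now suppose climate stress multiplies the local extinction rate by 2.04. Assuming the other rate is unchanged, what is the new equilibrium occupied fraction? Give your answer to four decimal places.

Observed p* = 19/37 = 0.51351.
Balance c(1−p*) = e gives e = 1.153×(1 − 0.51351) = 0.56092.
New p* = 1 − e/c = 1 − 1.14428/1.15300 = 0.00756.

0.0076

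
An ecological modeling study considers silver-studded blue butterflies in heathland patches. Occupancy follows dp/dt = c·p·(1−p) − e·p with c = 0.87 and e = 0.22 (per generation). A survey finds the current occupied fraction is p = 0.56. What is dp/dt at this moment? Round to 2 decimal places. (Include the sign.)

0.09

Colonization term: c·p·(1−p) = 0.87×0.56×0.4400 = 0.21437.
Extinction term: e·p = 0.12320.
dp/dt = 0.21437 − 0.12320 = 0.09117.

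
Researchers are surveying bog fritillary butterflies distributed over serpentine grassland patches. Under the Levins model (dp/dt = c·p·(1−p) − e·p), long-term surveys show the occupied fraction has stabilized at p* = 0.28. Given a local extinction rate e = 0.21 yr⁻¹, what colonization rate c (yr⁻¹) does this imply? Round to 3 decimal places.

At equilibrium c(1−p*) = e, so c = e/(1−p*).
c = 0.21/(1 − 0.28) = 0.21/0.7200 = 0.2917.

0.292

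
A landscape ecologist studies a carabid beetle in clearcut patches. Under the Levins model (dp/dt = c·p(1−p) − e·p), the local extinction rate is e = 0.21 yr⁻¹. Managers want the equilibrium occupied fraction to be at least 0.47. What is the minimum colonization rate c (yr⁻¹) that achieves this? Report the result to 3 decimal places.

0.396

p* = 1 − e/c ≥ 0.47 requires e/c ≤ 0.5300, i.e. c ≥ e/0.5300.
c_min = 0.21/0.5300 = 0.3962.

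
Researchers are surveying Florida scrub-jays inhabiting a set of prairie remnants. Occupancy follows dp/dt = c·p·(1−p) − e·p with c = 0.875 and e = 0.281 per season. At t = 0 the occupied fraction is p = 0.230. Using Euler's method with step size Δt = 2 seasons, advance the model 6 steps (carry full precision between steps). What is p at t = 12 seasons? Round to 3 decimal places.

0.679

Update rule: p ← p + [c·p·(1−p) − e·p]·Δt with Δt = 2.
step 1: Δp = +0.18066, p = 0.41067
step 2: Δp = +0.19274, p = 0.60340
step 3: Δp = +0.07967, p = 0.68308
step 4: Δp = -0.00505, p = 0.67803
step 5: Δp = +0.00098, p = 0.67901
step 6: Δp = -0.00018, p = 0.67883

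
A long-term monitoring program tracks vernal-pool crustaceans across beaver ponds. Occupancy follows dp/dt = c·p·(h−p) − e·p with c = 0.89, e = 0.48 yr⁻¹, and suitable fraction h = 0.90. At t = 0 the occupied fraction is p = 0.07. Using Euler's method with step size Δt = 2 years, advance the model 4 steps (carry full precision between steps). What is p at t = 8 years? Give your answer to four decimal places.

0.2672

Update rule: p ← p + [c·p·(h−p) − e·p]·Δt with Δt = 2.
p: 0.07000 → 0.10622  (Δp = +0.03622)
p: 0.10622 → 0.15433  (Δp = +0.04811)
p: 0.15433 → 0.21101  (Δp = +0.05668)
p: 0.21101 → 0.26722  (Δp = +0.05621)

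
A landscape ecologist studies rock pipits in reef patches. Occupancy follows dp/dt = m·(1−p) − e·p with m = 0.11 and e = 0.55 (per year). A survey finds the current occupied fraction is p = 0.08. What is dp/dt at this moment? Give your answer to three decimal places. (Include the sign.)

0.057

Colonization term: m·(1−p) = 0.11×0.9200 = 0.10120.
Extinction term: e·p = 0.04400.
dp/dt = 0.10120 − 0.04400 = 0.05720.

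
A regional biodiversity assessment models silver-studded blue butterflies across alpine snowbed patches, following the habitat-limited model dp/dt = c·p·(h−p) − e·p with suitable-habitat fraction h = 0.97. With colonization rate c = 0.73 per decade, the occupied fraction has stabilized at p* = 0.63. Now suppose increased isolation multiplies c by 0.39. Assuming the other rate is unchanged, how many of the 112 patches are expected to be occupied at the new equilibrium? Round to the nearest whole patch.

11

Balance c(h−p*) = e gives e = 0.73×(0.97 − 0.63000) = 0.24820.
New p* = 0.97 − e/c = 0.97 − 0.24820/0.28470 = 0.09821.
Expected occupied = 112 × 0.09821 = 11.00 ≈ 11.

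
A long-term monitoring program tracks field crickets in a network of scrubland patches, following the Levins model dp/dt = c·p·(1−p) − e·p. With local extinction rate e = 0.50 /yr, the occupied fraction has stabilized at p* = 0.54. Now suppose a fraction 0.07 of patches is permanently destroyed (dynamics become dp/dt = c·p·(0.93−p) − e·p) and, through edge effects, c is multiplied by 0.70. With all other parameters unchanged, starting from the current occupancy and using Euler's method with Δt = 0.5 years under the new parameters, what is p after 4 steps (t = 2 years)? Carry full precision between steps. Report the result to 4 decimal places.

Balance c(1−p*) = e gives c = e/(1 − 0.54000) = 0.50/0.46000 = 1.08696.
Starting from p₀ = 0.54000; update p ← p + (dp/dt)·Δt with the new parameters.
t = 0.5: p = 0.54000 + (-0.05488) = 0.48512
t = 1: p = 0.48512 + (-0.03917) = 0.44595
t = 1.5: p = 0.44595 + (-0.02936) = 0.41658
t = 2: p = 0.41658 + (-0.02278) = 0.39380

0.3938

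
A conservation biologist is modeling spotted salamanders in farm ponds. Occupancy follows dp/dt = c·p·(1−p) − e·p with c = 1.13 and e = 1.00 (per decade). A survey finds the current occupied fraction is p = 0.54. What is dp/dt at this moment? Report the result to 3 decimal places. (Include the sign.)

Colonization term: c·p·(1−p) = 1.13×0.54×0.4600 = 0.28069.
Extinction term: e·p = 0.54000.
dp/dt = 0.28069 − 0.54000 = -0.25931.

-0.259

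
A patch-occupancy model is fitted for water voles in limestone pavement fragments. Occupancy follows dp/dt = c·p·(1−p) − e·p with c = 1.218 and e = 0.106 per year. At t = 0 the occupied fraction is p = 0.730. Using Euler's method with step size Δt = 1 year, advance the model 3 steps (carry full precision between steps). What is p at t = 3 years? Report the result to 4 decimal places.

0.9128

Update rule: p ← p + [c·p·(1−p) − e·p]·Δt with Δt = 1.
p: 0.73000 → 0.89269  (Δp = +0.16269)
p: 0.89269 → 0.91474  (Δp = +0.02205)
p: 0.91474 → 0.91277  (Δp = -0.00197)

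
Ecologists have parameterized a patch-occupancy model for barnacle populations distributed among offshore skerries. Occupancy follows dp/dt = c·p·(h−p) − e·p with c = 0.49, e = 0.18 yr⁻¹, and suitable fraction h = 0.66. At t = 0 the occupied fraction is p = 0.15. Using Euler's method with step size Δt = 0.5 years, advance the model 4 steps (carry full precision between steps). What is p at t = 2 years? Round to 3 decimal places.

Update rule: p ← p + [c·p·(h−p) − e·p]·Δt with Δt = 0.5.
  1  |  dp/dt·Δt = +0.005242  |  p_1 = 0.155243
  2  |  dp/dt·Δt = +0.005226  |  p_2 = 0.160469
  3  |  dp/dt·Δt = +0.005197  |  p_3 = 0.165666
  4  |  dp/dt·Δt = +0.005154  |  p_4 = 0.170820

0.171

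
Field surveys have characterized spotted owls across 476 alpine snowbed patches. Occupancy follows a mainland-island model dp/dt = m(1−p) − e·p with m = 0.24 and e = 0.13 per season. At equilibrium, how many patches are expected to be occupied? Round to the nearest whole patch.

309

p* = m/(m+e) = 0.24/0.3700 = 0.6486.
Expected occupied patches = N × p* = 476 × 0.6486 = 308.76 ≈ 309.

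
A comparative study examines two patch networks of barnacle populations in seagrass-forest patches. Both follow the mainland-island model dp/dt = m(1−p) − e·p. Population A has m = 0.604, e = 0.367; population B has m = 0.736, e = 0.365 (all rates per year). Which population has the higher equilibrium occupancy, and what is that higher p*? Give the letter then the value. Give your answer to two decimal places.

A: p*_A = m/(m+e) = 0.604/0.9710 = 0.6220.
B: p*_B = 0.736/1.1010 = 0.6685.
B is higher at 0.6685.

B, 0.67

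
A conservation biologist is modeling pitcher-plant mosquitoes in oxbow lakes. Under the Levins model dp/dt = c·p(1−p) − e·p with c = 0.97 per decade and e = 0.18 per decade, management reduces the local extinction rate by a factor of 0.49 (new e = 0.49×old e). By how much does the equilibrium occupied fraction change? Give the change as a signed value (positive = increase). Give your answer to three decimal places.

Before: p* = 1 − 0.18/0.97 = 0.8144.
After the change, c = 0.97, e = 0.0882, so p* = 1 − 0.0882/0.97 = 0.9091.
Δp* = 0.9091 − 0.8144 = +0.0946.

0.095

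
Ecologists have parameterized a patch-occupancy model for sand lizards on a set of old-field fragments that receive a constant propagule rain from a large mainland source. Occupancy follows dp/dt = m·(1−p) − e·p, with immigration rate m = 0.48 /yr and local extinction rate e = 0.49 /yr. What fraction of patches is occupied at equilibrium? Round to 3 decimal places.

At equilibrium the propagule rain into empty patches balances local extinction: m(1−p*) = e·p*.
p* = m/(m+e) = 0.48/(0.48+0.49) = 0.48/0.9700 = 0.4948.

0.495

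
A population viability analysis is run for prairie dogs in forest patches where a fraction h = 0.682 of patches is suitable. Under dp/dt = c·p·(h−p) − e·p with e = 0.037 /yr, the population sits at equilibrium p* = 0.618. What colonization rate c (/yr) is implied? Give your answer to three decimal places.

0.578

At equilibrium c(h−p*) = e, so c = e/(h−p*).
c = 0.037/(0.682 − 0.618) = 0.037/0.0640 = 0.5781.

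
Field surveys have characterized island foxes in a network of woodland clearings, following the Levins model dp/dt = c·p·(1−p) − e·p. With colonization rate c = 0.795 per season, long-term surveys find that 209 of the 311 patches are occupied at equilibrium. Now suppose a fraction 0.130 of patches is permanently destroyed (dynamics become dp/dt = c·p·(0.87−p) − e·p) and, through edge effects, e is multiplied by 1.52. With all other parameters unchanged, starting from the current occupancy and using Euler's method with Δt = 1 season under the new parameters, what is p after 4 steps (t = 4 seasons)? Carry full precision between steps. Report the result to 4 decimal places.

Observed p* = 209/311 = 0.67203.
Balance c(1−p*) = e gives e = 0.795×(1 − 0.67203) = 0.26074.
Starting from p₀ = 0.67203; update p ← p + (dp/dt)·Δt with the new parameters.
p: 0.67203 → 0.51146  (Δp = -0.16057)
p: 0.51146 → 0.45454  (Δp = -0.05692)
p: 0.45454 → 0.42453  (Δp = -0.03001)
p: 0.42453 → 0.40662  (Δp = -0.01790)

0.4066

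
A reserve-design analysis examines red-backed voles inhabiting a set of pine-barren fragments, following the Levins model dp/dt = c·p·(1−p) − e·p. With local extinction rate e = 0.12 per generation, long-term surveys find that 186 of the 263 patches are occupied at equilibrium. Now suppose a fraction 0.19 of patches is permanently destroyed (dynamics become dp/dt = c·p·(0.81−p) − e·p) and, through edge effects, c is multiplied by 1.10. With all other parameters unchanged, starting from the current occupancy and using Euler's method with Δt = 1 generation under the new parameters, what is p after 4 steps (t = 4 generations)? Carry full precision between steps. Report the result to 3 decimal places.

Observed p* = 186/263 = 0.70722.
Balance c(1−p*) = e gives c = e/(1 − 0.70722) = 0.12/0.29278 = 0.40987.
Starting from p₀ = 0.70722; update p ← p + (dp/dt)·Δt with the new parameters.
  1  |  dp/dt·Δt = -0.052096  |  p_1 = 0.655128
  2  |  dp/dt·Δt = -0.032871  |  p_2 = 0.622257
  3  |  dp/dt·Δt = -0.022000  |  p_3 = 0.600257
  4  |  dp/dt·Δt = -0.015268  |  p_4 = 0.584989

0.585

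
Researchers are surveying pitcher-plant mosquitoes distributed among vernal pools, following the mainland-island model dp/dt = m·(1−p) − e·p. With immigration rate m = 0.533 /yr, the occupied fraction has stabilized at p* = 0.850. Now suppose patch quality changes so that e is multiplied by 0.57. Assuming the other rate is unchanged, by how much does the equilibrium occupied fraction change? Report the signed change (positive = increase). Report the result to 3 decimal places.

Balance m(1−p*) = e·p* gives e = m(1−p*)/p* = 0.533×0.15000/0.85000 = 0.09406.
New p* = m/(m+e) = 0.53300/(0.53300+0.05361) = 0.90861.
Δp* = 0.90861 − 0.85000 = +0.05861.

0.059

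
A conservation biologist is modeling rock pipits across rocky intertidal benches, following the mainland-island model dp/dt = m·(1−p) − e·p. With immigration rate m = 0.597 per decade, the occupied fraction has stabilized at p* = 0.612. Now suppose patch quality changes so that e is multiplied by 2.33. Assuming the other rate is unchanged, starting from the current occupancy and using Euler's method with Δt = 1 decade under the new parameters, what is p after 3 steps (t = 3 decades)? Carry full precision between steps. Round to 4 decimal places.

Balance m(1−p*) = e·p* gives e = m(1−p*)/p* = 0.597×0.38800/0.61200 = 0.37849.
Starting from p₀ = 0.61200; update p ← p + (dp/dt)·Δt with the new parameters.
t = 1: p = 0.61200 + (-0.30808) = 0.30392
t = 2: p = 0.30392 + (+0.14753) = 0.45146
t = 3: p = 0.45146 + (-0.07065) = 0.38081

0.3808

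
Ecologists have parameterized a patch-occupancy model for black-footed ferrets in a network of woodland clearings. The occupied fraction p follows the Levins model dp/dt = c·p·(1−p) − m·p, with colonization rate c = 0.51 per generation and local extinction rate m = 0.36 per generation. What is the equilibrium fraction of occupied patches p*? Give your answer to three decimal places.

0.294

Setting dp/dt = 0 and dividing through by p* gives c·(1−p*) = m.
So p* = 1 − m/c = 1 − 0.36/0.51 = 1 − 0.7059 = 0.2941.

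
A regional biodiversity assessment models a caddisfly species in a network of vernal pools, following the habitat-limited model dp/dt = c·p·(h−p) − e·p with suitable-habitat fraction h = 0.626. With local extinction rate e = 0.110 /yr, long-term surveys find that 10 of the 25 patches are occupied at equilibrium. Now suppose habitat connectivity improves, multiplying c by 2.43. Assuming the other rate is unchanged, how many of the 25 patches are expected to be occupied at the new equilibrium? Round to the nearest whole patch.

13

Observed p* = 10/25 = 0.40000.
Balance c(h−p*) = e gives c = e/(0.626 − 0.40000) = 0.110/0.22600 = 0.48673.
New p* = 0.626 − e/c = 0.626 − 0.11000/1.18275 = 0.53300.
Expected occupied = 25 × 0.53300 = 13.33 ≈ 13.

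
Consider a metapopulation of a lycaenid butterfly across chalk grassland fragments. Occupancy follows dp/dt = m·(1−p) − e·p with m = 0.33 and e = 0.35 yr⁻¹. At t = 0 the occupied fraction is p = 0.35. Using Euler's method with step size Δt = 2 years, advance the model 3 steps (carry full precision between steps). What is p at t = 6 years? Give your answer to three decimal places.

0.492

Update rule: p ← p + [m·(1−p) − e·p]·Δt with Δt = 2.
p: 0.35000 → 0.53400  (Δp = +0.18400)
p: 0.53400 → 0.46776  (Δp = -0.06624)
p: 0.46776 → 0.49161  (Δp = +0.02385)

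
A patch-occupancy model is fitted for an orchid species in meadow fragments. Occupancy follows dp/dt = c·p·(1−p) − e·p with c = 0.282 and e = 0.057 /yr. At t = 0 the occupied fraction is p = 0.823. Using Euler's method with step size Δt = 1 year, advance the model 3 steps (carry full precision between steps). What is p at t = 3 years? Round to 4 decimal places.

Update rule: p ← p + [c·p·(1−p) − e·p]·Δt with Δt = 1.
step 1: Δp = -0.00583, p = 0.81717
step 2: Δp = -0.00445, p = 0.81272
step 3: Δp = -0.00340, p = 0.80932

0.8093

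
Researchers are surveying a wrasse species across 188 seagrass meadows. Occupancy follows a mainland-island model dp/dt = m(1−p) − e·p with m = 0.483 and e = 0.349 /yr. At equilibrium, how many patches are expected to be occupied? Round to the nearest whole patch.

p* = m/(m+e) = 0.483/0.8320 = 0.5805.
Expected occupied patches = N × p* = 188 × 0.5805 = 109.14 ≈ 109.

109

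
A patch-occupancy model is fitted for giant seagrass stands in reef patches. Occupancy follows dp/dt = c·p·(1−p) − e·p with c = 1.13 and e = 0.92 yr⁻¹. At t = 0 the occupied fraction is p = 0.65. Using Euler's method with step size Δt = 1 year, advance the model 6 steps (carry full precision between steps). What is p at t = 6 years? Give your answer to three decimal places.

0.209

Update rule: p ← p + [c·p·(1−p) − e·p]·Δt with Δt = 1.
p: 0.65000 → 0.30907  (Δp = -0.34093)
p: 0.30907 → 0.26603  (Δp = -0.04304)
p: 0.26603 → 0.24193  (Δp = -0.02411)
p: 0.24193 → 0.22659  (Δp = -0.01533)
p: 0.22659 → 0.21616  (Δp = -0.01043)
p: 0.21616 → 0.20875  (Δp = -0.00741)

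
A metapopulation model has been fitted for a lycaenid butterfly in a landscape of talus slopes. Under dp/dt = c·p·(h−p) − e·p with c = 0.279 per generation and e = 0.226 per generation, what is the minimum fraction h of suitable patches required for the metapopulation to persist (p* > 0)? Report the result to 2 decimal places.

0.81

p* = h − e/c is positive only when h > e/c.
h_min = e/c = 0.226/0.279 = 0.8100.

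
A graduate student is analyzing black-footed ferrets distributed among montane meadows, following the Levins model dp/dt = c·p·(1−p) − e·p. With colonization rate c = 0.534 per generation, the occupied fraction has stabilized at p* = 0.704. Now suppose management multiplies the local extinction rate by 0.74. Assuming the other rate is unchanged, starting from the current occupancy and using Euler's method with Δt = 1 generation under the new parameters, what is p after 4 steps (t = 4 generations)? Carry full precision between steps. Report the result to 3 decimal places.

Balance c(1−p*) = e gives e = 0.534×(1 − 0.70400) = 0.15806.
Starting from p₀ = 0.70400; update p ← p + (dp/dt)·Δt with the new parameters.
p: 0.70400 → 0.73293  (Δp = +0.02893)
p: 0.73293 → 0.75173  (Δp = +0.01880)
p: 0.75173 → 0.76346  (Δp = +0.01173)
p: 0.76346 → 0.77060  (Δp = +0.00713)

0.771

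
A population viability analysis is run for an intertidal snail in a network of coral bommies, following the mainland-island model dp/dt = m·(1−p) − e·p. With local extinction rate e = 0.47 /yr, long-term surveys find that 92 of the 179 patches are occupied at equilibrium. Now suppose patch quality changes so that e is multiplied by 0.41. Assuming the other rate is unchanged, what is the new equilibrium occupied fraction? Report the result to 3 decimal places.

0.721

Observed p* = 92/179 = 0.51397.
Balance m(1−p*) = e·p* gives m = e·p*/(1−p*) = 0.47×0.51397/0.48603 = 0.49702.
New p* = m/(m+e) = 0.49702/(0.49702+0.19270) = 0.72061.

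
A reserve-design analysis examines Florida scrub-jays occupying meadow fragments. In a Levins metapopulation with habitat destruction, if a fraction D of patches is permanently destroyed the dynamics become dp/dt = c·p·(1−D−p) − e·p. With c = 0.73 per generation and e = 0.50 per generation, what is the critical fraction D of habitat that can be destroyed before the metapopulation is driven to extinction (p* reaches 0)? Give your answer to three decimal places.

The nontrivial equilibrium is p* = (1−D) − e/c; extinction occurs when this hits zero.
So D_crit = 1 − e/c = 1 − 0.50/0.73 = 1 − 0.6849 = 0.3151.
Note this equals the original equilibrium occupancy — the Levins extinction-debt result.

0.315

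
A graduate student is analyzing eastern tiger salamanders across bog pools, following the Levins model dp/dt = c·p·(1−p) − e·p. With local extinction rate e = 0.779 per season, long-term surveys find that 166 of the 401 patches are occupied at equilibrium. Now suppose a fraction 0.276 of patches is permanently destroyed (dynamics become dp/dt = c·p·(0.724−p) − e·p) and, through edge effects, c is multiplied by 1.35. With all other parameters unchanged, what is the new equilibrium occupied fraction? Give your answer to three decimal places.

0.290

Observed p* = 166/401 = 0.41397.
Balance c(1−p*) = e gives c = e/(1 − 0.41397) = 0.779/0.58603 = 1.32928.
New p* = 0.724 − e/c = 0.724 − 0.77900/1.79453 = 0.28990.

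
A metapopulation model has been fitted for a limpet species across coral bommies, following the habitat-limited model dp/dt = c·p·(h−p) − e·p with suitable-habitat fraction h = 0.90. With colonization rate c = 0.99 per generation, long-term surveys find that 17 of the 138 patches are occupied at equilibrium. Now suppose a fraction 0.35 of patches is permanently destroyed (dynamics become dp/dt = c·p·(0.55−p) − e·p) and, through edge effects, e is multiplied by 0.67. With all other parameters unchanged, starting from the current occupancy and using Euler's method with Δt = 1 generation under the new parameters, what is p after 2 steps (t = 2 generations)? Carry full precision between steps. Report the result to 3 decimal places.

0.103

Observed p* = 17/138 = 0.12319.
Balance c(h−p*) = e gives e = 0.99×(0.9 − 0.12319) = 0.76904.
Starting from p₀ = 0.12319; update p ← p + (dp/dt)·Δt with the new parameters.
step 1: Δp = -0.01142, p = 0.11177
step 2: Δp = -0.00910, p = 0.10267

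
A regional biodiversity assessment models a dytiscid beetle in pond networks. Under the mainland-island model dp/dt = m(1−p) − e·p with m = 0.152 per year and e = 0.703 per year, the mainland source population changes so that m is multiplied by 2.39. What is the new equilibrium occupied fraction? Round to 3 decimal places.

0.341

Before: p* = 0.152/(0.152+0.703) = 0.1778.
After: m = 0.36328, e = 0.703; p* = 0.36328/1.0663 = 0.3407.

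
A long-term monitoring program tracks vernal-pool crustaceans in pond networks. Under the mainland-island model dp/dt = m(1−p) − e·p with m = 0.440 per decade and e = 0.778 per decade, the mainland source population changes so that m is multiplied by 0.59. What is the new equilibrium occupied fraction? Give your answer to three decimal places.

Before: p* = 0.440/(0.440+0.778) = 0.3612.
After: m = 0.2596, e = 0.778; p* = 0.2596/1.0376 = 0.2502.

0.250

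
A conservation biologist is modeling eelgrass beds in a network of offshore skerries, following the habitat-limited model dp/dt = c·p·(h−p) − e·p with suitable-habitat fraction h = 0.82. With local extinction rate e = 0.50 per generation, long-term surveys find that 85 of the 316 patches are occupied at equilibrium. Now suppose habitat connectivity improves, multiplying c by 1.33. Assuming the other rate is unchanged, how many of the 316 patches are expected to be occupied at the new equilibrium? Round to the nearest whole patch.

Observed p* = 85/316 = 0.26899.
Balance c(h−p*) = e gives c = e/(0.82 − 0.26899) = 0.50/0.55101 = 0.90742.
New p* = 0.82 − e/c = 0.82 − 0.50000/1.20687 = 0.40571.
Expected occupied = 316 × 0.40571 = 128.20 ≈ 128.

128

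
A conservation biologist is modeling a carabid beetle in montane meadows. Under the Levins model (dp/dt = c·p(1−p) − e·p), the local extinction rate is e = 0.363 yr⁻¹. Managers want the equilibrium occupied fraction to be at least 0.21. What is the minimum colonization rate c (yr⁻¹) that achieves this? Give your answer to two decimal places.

0.46

p* = 1 − e/c ≥ 0.21 requires e/c ≤ 0.7900, i.e. c ≥ e/0.7900.
c_min = 0.363/0.7900 = 0.4595.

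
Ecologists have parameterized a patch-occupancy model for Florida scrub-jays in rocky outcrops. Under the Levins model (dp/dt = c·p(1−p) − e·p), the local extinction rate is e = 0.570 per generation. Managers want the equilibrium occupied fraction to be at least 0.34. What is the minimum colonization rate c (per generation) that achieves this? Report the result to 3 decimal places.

0.864

p* = 1 − e/c ≥ 0.34 requires e/c ≤ 0.6600, i.e. c ≥ e/0.6600.
c_min = 0.570/0.6600 = 0.8636.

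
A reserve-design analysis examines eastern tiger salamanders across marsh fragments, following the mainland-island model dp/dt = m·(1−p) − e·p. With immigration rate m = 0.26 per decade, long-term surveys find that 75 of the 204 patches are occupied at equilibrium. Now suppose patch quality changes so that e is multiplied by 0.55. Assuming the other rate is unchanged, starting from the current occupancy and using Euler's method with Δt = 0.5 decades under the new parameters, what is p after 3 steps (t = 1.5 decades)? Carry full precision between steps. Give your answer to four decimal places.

0.4529

Observed p* = 75/204 = 0.36765.
Balance m(1−p*) = e·p* gives e = m(1−p*)/p* = 0.26×0.63235/0.36765 = 0.44720.
Starting from p₀ = 0.36765; update p ← p + (dp/dt)·Δt with the new parameters.
step 1: Δp = +0.03699, p = 0.40464
step 2: Δp = +0.02763, p = 0.43227
step 3: Δp = +0.02064, p = 0.45292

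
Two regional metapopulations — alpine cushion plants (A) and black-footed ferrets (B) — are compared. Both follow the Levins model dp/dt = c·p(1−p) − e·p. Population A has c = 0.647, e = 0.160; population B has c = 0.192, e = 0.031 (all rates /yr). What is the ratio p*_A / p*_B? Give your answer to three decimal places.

A: p*_A = 1 − 0.160/0.647 = 0.7527.
B: p*_B = 1 − 0.031/0.192 = 0.8385.
p*_A / p*_B = 0.7527/0.8385 = 0.8976.

0.898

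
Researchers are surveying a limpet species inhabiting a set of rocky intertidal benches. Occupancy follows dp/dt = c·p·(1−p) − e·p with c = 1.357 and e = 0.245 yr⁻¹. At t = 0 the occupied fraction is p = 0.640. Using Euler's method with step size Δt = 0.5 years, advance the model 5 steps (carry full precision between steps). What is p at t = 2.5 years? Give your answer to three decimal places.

0.814

Update rule: p ← p + [c·p·(1−p) − e·p]·Δt with Δt = 0.5.
t = 0.5: p = 0.64000 + (+0.07793) = 0.71793
t = 1: p = 0.71793 + (+0.04946) = 0.76738
t = 1.5: p = 0.76738 + (+0.02711) = 0.79449
t = 2: p = 0.79449 + (+0.01346) = 0.80795
t = 2.5: p = 0.80795 + (+0.00631) = 0.81426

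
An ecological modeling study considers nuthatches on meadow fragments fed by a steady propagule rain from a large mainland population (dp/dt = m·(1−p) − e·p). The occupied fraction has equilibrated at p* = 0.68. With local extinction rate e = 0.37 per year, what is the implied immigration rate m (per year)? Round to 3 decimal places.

At equilibrium m(1−p*) = e·p*, so m = e·p*/(1−p*).
m = 0.37 × 0.68 / 0.3200 = 0.2516/0.3200 = 0.7863.

0.786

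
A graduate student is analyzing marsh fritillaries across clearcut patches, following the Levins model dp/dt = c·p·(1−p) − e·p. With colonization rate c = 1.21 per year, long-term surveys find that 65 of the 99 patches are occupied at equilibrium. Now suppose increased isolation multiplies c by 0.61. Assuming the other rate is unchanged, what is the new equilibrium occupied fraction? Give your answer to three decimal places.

0.437

Observed p* = 65/99 = 0.65657.
Balance c(1−p*) = e gives e = 1.21×(1 − 0.65657) = 0.41555.
New p* = 1 − e/c = 1 − 0.41555/0.73810 = 0.43700.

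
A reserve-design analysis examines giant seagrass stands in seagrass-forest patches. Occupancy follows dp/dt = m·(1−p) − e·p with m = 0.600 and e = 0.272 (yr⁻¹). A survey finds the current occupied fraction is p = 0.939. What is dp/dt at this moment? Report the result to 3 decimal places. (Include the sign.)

-0.219

Colonization term: m·(1−p) = 0.600×0.0610 = 0.03660.
Extinction term: e·p = 0.25541.
dp/dt = 0.03660 − 0.25541 = -0.21881.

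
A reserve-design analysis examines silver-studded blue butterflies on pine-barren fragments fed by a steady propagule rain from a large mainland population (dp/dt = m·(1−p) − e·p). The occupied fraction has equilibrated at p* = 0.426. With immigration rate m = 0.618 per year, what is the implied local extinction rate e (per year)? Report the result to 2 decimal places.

At equilibrium m(1−p*) = e·p*, so e = m(1−p*)/p*.
e = 0.618 × 0.5740 / 0.426 = 0.8327.

0.83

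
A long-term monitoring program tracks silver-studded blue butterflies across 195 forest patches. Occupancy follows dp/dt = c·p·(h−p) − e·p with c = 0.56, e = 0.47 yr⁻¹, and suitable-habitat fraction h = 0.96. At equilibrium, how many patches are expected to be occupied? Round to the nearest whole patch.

p* = h − e/c = 0.96 − 0.8393 = 0.1207.
Expected occupied patches = N × p* = 195 × 0.1207 = 23.54 ≈ 24.

24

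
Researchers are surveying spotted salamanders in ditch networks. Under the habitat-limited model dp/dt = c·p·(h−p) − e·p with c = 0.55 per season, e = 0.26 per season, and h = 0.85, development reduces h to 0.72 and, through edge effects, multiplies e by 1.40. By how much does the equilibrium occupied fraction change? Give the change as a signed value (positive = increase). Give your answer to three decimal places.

-0.319

Before: p* = h − e/c = 0.85 − 0.26/0.55 = 0.85 − 0.4727 = 0.3773.
After: c = 0.55, e = 0.364, h = 0.72; p* = 0.72 − 0.364/0.55 = 0.0582.
Δp* = 0.0582 − 0.3773 = -0.3191.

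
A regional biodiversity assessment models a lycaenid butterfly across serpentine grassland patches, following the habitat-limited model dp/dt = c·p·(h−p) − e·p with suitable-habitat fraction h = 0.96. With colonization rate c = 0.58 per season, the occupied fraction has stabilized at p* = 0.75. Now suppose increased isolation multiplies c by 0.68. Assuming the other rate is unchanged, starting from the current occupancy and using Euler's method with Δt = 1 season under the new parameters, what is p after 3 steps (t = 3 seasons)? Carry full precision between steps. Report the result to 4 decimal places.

0.6872

Balance c(h−p*) = e gives e = 0.58×(0.96 − 0.75000) = 0.12180.
Starting from p₀ = 0.75000; update p ← p + (dp/dt)·Δt with the new parameters.
  1  |  dp/dt·Δt = -0.029232  |  p_1 = 0.720768
  2  |  dp/dt·Δt = -0.019783  |  p_2 = 0.700985
  3  |  dp/dt·Δt = -0.013771  |  p_3 = 0.687215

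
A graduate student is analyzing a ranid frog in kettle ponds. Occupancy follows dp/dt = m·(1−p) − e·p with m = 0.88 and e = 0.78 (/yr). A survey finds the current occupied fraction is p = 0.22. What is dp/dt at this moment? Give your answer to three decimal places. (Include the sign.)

0.515

Colonization term: m·(1−p) = 0.88×0.7800 = 0.68640.
Extinction term: e·p = 0.17160.
dp/dt = 0.68640 − 0.17160 = 0.51480.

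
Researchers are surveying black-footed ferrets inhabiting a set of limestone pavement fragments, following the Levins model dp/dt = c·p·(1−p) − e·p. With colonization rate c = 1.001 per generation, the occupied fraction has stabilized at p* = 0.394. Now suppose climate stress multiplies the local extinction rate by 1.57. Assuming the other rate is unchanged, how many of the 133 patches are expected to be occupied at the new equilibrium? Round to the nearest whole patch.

6

Balance c(1−p*) = e gives e = 1.001×(1 − 0.39400) = 0.60661.
New p* = 1 − e/c = 1 − 0.95238/1.00100 = 0.04857.
Expected occupied = 133 × 0.04857 = 6.46 ≈ 6.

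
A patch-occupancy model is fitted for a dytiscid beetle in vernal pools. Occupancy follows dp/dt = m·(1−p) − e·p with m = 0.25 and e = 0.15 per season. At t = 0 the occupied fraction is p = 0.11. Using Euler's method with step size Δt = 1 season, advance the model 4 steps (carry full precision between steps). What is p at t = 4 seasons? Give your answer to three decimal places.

Update rule: p ← p + [m·(1−p) − e·p]·Δt with Δt = 1.
step 1: Δp = +0.20600, p = 0.31600
step 2: Δp = +0.12360, p = 0.43960
step 3: Δp = +0.07416, p = 0.51376
step 4: Δp = +0.04450, p = 0.55826

0.558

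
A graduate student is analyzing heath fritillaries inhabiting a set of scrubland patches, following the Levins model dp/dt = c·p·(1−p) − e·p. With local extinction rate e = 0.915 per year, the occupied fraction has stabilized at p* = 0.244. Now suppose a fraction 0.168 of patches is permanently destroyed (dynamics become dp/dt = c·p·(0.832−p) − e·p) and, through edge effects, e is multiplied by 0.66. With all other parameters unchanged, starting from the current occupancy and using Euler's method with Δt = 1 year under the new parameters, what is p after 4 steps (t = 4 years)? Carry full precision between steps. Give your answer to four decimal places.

Balance c(1−p*) = e gives c = e/(1 − 0.24400) = 0.915/0.75600 = 1.21032.
Starting from p₀ = 0.24400; update p ← p + (dp/dt)·Δt with the new parameters.
t = 1: p = 0.24400 + (+0.02630) = 0.27030
t = 2: p = 0.27030 + (+0.02053) = 0.29082
t = 3: p = 0.29082 + (+0.01486) = 0.30568
t = 4: p = 0.30568 + (+0.01012) = 0.31580

0.3158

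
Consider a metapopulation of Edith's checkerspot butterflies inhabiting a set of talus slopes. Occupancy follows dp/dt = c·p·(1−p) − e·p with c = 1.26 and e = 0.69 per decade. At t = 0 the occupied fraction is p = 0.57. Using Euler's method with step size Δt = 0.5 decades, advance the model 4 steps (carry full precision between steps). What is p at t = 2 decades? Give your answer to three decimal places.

0.476

Update rule: p ← p + [c·p·(1−p) − e·p]·Δt with Δt = 0.5.
p: 0.57000 → 0.52776  (Δp = -0.04224)
p: 0.52776 → 0.50270  (Δp = -0.02506)
p: 0.50270 → 0.48676  (Δp = -0.01594)
p: 0.48676 → 0.47622  (Δp = -0.01054)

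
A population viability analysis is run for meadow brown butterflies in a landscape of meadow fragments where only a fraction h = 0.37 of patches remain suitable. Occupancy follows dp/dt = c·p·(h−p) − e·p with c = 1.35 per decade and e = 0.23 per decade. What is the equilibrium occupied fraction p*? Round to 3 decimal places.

0.200

Setting dp/dt = 0 and dividing by p* gives c·(h−p*) = e.
So p* = h − e/c = 0.37 − 0.23/1.35 = 0.37 − 0.1704 = 0.1996.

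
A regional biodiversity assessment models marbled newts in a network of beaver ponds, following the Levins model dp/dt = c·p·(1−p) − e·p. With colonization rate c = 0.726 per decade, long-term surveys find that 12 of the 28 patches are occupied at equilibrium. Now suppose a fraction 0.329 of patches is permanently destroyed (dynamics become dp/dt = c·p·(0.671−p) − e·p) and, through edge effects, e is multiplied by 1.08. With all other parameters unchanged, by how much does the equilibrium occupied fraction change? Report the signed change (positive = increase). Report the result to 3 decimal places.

-0.375

Observed p* = 12/28 = 0.42857.
Balance c(1−p*) = e gives e = 0.726×(1 − 0.42857) = 0.41486.
New p* = 0.671 − e/c = 0.671 − 0.44805/0.72600 = 0.05385.
Δp* = 0.05385 − 0.42857 = -0.37472.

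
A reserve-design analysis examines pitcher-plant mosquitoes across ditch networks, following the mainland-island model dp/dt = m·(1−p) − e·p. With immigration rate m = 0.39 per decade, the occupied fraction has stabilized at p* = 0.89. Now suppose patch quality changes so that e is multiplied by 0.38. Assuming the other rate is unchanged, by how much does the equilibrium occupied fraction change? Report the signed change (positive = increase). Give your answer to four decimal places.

0.0651

Balance m(1−p*) = e·p* gives e = m(1−p*)/p* = 0.39×0.11000/0.89000 = 0.04820.
New p* = m/(m+e) = 0.39000/(0.39000+0.01832) = 0.95513.
Δp* = 0.95513 − 0.89000 = +0.06513.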